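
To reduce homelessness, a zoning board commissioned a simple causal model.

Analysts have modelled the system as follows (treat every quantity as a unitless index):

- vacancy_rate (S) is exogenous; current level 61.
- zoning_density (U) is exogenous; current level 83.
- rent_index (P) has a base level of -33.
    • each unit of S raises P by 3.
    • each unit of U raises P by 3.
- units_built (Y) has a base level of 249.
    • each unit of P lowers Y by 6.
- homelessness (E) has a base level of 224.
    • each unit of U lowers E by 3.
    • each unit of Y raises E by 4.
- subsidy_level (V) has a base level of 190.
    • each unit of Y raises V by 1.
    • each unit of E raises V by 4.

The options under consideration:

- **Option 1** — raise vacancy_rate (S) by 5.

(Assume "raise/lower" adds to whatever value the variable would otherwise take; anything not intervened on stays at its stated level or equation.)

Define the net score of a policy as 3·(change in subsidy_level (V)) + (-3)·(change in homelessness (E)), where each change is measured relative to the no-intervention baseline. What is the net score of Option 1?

Baseline:
  S = 61
  U = 83
  P = -33 + 3·61 + 3·83 = 399
  Y = 249 − 6·399 = -2145
  E = 224 − 3·83 + 4·(-2145) = -8605
  V = 190 + (-2145) + 4·(-8605) = -36375
Option 1 (S + 5):
  S = 61 + 5 = 66
  U = 83
  P = -33 + 3·66 + 3·83 = 414
  Y = 249 − 6·414 = -2235
  E = 224 − 3·83 + 4·(-2235) = -8965
  V = 190 + (-2235) + 4·(-8965) = -37905
ΔV = -37905 − (-36375) = -1530; ΔE = -8965 − (-8605) = -360
Score = 3·(-1530) + (-3)·(-360) = -3510

-3510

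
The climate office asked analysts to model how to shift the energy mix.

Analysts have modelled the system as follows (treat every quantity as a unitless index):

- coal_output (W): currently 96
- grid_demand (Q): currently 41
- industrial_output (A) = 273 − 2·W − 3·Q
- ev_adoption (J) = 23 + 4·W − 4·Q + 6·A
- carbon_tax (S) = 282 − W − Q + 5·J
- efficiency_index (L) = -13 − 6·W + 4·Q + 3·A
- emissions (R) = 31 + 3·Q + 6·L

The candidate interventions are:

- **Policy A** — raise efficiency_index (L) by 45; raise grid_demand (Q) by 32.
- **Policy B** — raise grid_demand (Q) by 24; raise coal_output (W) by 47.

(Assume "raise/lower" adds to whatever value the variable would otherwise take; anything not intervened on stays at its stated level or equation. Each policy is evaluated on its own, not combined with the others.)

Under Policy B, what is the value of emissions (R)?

-7184

Policy B (Q + 24, W + 47):
  W = 96 + 47 = 143
  Q = 41 + 24 = 65
  A = 273 − 2·143 − 3·65 = -208
  L = -13 − 6·143 + 4·65 + 3·(-208) = -1235
  R = 31 + 3·65 + 6·(-1235) = -7184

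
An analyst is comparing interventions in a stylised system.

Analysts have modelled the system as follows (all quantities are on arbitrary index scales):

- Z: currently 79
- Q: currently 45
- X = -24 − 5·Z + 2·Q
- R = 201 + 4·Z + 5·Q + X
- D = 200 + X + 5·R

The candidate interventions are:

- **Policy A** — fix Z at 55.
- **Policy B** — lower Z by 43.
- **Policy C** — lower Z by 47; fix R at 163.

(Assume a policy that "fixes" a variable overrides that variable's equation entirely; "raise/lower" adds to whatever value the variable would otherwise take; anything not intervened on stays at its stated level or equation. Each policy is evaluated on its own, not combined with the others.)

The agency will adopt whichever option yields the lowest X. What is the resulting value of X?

Policy A (Z := 55):
  Z = 55
  Q = 45
  X = -24 − 5·55 + 2·45 = -209
Policy B (Z − 43):
  Z = 79 − 43 = 36
  Q = 45
  X = -24 − 5·36 + 2·45 = -114
Policy C (Z − 47, R := 163):
  Z = 79 − 47 = 32
  Q = 45
  X = -24 − 5·32 + 2·45 = -94
Comparing — Policy A: X=-209, Policy B: X=-114, Policy C: X=-94. Lowest is -209 (Policy A).

-209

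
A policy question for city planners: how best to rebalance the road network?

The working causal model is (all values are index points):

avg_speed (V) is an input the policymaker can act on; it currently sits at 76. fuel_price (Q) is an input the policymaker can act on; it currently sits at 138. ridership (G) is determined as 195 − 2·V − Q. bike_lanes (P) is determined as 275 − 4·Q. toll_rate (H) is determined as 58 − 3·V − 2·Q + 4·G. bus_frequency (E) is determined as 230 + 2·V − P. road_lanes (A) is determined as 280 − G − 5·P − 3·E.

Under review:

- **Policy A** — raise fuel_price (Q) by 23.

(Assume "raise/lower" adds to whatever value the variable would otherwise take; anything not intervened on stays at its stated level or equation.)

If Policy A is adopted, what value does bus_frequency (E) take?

Policy A (Q + 23):
  V = 76
  Q = 138 + 23 = 161
  P = 275 − 4·161 = -369
  E = 230 + 2·76 − (-369) = 751

751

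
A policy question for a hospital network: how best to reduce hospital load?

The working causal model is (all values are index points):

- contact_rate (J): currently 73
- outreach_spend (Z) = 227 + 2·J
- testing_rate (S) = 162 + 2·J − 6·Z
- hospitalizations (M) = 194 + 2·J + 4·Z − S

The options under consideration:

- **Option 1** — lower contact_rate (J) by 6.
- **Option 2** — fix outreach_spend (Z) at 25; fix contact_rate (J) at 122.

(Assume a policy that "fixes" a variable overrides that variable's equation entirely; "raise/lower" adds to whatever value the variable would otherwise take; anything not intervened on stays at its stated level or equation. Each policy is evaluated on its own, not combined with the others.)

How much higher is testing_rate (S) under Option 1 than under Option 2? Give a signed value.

-2126

Option 1 (J − 6):
  J = 73 − 6 = 67
  Z = 227 + 2·67 = 361
  S = 162 + 2·67 − 6·361 = -1870
Option 2 (Z := 25, J := 122):
  J = 122
  Z = 25
  S = 162 + 2·122 − 6·25 = 256
S: -1870 − 256 = -2126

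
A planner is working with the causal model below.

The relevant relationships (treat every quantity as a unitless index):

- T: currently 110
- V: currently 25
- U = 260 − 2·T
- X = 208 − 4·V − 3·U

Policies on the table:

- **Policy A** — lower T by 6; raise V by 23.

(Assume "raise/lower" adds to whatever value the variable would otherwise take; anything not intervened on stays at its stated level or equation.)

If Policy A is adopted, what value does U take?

52

Policy A (T − 6, V + 23):
  T = 110 − 6 = 104
  U = 260 − 2·104 = 52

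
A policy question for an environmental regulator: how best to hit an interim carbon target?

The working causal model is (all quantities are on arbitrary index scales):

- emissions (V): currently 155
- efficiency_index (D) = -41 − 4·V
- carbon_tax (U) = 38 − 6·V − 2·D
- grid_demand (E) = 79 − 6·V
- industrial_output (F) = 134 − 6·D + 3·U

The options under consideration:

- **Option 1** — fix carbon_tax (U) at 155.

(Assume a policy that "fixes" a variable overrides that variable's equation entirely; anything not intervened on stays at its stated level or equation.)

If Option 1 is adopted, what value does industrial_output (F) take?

Option 1 (U := 155):
  V = 155
  D = -41 − 4·155 = -661
  U = 155
  F = 134 − 6·(-661) + 3·155 = 4565

4565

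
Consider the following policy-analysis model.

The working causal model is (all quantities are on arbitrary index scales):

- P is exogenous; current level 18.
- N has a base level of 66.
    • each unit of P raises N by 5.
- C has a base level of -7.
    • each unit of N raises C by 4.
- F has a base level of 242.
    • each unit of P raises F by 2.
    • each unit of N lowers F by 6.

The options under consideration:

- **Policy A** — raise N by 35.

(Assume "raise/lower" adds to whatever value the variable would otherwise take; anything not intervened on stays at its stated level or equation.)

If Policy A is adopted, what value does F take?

Policy A (N + 35):
  P = 18
  N = 66 + 5·18 (+35 from intervention) = 191
  F = 242 + 2·18 − 6·191 = -868

-868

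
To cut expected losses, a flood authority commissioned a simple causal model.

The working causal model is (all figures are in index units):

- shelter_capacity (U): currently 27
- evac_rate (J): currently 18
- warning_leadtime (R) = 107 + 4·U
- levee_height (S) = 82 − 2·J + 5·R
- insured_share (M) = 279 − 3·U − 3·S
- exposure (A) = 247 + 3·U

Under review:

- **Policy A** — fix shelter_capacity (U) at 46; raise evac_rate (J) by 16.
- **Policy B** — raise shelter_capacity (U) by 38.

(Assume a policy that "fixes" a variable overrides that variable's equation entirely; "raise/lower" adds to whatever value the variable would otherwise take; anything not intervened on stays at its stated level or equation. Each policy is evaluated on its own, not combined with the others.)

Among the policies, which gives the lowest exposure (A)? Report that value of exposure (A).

385

Policy A (U := 46, J + 16):
  U = 46
  A = 247 + 3·46 = 385
Policy B (U + 38):
  U = 27 + 38 = 65
  A = 247 + 3·65 = 442
Comparing — Policy A: A=385, Policy B: A=442. Lowest is 385 (Policy A).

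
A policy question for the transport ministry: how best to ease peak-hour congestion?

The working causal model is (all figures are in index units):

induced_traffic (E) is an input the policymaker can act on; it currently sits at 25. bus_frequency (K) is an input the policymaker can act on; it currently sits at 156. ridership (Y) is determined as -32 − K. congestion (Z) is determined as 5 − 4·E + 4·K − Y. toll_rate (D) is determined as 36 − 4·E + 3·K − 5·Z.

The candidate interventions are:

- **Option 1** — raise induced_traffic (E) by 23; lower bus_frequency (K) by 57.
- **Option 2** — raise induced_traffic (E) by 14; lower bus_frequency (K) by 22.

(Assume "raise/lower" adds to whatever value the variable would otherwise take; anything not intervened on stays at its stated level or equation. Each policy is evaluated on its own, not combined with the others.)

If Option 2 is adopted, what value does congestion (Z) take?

551

Option 2 (E + 14, K − 22):
  E = 25 + 14 = 39
  K = 156 − 22 = 134
  Y = -32 − 134 = -166
  Z = 5 − 4·39 + 4·134 − (-166) = 551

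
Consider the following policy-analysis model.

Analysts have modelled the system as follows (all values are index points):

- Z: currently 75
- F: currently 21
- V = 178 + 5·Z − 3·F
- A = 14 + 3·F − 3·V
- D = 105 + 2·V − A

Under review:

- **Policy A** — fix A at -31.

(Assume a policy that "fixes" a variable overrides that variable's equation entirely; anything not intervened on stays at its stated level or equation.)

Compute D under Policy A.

1116

Policy A (A := -31):
  Z = 75
  F = 21
  V = 178 + 5·75 − 3·21 = 490
  A = -31
  D = 105 + 2·490 − (-31) = 1116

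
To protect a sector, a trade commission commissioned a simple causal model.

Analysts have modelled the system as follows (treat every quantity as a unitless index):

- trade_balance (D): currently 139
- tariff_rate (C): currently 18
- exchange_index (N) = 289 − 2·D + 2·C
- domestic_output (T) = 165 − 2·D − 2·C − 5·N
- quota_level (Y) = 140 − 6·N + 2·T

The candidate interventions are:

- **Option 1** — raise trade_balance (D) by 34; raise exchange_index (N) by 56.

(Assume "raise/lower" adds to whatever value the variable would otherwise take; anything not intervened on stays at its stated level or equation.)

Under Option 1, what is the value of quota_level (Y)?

-854

Option 1 (D + 34, N + 56):
  D = 139 + 34 = 173
  C = 18
  N = 289 − 2·173 + 2·18 (+56 from intervention) = 35
  T = 165 − 2·173 − 2·18 − 5·35 = -392
  Y = 140 − 6·35 + 2·(-392) = -854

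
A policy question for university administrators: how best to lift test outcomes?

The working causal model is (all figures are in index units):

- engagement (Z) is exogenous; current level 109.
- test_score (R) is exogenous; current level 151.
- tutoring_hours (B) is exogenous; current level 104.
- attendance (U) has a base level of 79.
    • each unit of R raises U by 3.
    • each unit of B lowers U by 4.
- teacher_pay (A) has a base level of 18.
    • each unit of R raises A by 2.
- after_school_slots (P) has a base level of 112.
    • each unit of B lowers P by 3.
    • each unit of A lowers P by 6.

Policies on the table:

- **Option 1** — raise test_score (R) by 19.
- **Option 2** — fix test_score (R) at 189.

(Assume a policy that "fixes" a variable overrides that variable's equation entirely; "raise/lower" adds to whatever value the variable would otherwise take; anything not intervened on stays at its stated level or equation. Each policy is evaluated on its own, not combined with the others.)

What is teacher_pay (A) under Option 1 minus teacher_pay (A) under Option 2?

-38

Option 1 (R + 19):
  R = 151 + 19 = 170
  A = 18 + 2·170 = 358
Option 2 (R := 189):
  R = 189
  A = 18 + 2·189 = 396
A: 358 − 396 = -38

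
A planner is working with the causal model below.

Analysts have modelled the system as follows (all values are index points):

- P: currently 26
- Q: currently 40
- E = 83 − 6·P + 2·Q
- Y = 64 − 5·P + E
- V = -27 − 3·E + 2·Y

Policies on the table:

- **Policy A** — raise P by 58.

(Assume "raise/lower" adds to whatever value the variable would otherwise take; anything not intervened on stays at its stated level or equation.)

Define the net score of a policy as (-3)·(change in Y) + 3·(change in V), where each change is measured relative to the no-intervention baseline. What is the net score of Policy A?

1218

Baseline:
  P = 26
  Q = 40
  E = 83 − 6·26 + 2·40 = 7
  Y = 64 − 5·26 + 7 = -59
  V = -27 − 3·7 + 2·(-59) = -166
Policy A (P + 58):
  P = 26 + 58 = 84
  Q = 40
  E = 83 − 6·84 + 2·40 = -341
  Y = 64 − 5·84 + (-341) = -697
  V = -27 − 3·(-341) + 2·(-697) = -398
ΔY = -697 − (-59) = -638; ΔV = -398 − (-166) = -232
Score = (-3)·(-638) + 3·(-232) = 1218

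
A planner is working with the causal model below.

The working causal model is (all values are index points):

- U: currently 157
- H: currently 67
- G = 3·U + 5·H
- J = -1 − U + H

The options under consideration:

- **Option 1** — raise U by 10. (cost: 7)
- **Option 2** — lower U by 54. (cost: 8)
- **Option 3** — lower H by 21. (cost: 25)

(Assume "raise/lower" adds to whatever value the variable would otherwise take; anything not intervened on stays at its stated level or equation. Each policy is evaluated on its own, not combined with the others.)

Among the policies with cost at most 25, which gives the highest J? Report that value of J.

-37

Option 1 (U + 10):
  U = 157 + 10 = 167
  H = 67
  J = -1 − 167 + 67 = -101
Option 2 (U − 54):
  U = 157 − 54 = 103
  H = 67
  J = -1 − 103 + 67 = -37
Option 3 (H − 21):
  U = 157
  H = 67 − 21 = 46
  J = -1 − 157 + 46 = -112
Comparing — Option 1: J=-101, Option 2: J=-37, Option 3: J=-112. Highest is -37 (Option 2).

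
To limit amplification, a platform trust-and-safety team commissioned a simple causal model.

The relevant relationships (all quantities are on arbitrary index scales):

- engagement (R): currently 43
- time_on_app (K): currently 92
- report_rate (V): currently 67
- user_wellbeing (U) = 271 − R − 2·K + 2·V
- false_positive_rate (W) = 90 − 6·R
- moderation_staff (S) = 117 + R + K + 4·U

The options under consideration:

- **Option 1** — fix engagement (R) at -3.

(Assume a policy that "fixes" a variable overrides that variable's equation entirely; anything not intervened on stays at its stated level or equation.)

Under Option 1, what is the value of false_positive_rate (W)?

Option 1 (R := -3):
  R = -3
  W = 90 − 6·(-3) = 108

108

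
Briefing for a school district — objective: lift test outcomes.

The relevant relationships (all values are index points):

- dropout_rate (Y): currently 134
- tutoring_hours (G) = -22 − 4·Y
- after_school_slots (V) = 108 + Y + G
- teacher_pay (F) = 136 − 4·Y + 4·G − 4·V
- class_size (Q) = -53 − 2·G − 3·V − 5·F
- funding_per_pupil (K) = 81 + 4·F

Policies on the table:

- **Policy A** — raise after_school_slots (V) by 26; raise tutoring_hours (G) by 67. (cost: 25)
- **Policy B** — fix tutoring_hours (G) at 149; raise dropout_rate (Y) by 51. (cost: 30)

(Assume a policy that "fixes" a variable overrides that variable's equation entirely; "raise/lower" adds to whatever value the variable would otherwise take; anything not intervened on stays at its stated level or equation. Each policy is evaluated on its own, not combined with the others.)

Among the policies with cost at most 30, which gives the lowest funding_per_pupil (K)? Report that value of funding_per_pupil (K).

Policy A (V + 26, G + 67):
  Y = 134
  G = -22 − 4·134 (+67 from intervention) = -491
  V = 108 + 134 + (-491) (+26 from intervention) = -223
  F = 136 − 4·134 + 4·(-491) − 4·(-223) = -1472
  K = 81 + 4·(-1472) = -5807
Policy B (G := 149, Y + 51):
  Y = 134 + 51 = 185
  G = 149
  V = 108 + 185 + 149 = 442
  F = 136 − 4·185 + 4·149 − 4·442 = -1776
  K = 81 + 4·(-1776) = -7023
Comparing — Policy A: K=-5807, Policy B: K=-7023. Lowest is -7023 (Policy B).

-7023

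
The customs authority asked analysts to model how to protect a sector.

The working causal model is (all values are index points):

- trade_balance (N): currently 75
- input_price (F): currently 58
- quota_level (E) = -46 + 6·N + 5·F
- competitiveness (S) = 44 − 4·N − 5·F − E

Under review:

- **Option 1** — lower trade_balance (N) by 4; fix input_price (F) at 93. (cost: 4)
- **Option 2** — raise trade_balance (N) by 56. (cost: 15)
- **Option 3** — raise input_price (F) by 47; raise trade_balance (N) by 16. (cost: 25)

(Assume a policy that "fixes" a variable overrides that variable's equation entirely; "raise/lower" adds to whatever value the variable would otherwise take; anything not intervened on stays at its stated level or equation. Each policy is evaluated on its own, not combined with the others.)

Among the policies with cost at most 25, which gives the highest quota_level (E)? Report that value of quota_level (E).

Option 1 (N − 4, F := 93):
  N = 75 − 4 = 71
  F = 93
  E = -46 + 6·71 + 5·93 = 845
Option 2 (N + 56):
  N = 75 + 56 = 131
  F = 58
  E = -46 + 6·131 + 5·58 = 1030
Option 3 (F + 47, N + 16):
  N = 75 + 16 = 91
  F = 58 + 47 = 105
  E = -46 + 6·91 + 5·105 = 1025
Comparing — Option 1: E=845, Option 2: E=1030, Option 3: E=1025. Highest is 1030 (Option 2).

1030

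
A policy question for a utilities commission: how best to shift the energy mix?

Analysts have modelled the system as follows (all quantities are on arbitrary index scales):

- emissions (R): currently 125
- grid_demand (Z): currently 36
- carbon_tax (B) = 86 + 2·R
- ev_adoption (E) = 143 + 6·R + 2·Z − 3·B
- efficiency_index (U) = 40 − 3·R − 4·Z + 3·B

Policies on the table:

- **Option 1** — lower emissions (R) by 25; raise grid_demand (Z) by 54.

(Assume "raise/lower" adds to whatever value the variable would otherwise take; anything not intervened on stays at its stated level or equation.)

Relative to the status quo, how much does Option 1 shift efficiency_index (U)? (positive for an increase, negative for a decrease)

-291

Baseline:
  R = 125
  Z = 36
  B = 86 + 2·125 = 336
  U = 40 − 3·125 − 4·36 + 3·336 = 529
Option 1 (R − 25, Z + 54):
  R = 125 − 25 = 100
  Z = 36 + 54 = 90
  B = 86 + 2·100 = 286
  U = 40 − 3·100 − 4·90 + 3·286 = 238
Change in U: 238 − 529 = -291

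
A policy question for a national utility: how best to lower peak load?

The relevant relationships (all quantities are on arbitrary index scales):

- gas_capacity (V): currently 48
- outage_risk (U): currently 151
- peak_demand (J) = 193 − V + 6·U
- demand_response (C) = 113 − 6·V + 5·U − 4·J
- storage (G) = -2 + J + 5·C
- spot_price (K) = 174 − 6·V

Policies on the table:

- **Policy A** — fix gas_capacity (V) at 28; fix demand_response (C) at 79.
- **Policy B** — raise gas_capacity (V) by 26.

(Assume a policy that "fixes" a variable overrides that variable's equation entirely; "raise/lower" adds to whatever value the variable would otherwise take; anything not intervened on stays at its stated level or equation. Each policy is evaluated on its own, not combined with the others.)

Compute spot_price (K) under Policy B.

Policy B (V + 26):
  V = 48 + 26 = 74
  K = 174 − 6·74 = -270

-270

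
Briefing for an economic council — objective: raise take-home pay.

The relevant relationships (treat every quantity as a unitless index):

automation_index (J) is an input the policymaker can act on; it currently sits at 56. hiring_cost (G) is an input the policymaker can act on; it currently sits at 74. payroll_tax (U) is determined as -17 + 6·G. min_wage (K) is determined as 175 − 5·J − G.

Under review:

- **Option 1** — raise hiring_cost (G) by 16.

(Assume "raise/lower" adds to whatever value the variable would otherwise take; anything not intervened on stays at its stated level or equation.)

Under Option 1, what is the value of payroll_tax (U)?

523

Option 1 (G + 16):
  G = 74 + 16 = 90
  U = -17 + 6·90 = 523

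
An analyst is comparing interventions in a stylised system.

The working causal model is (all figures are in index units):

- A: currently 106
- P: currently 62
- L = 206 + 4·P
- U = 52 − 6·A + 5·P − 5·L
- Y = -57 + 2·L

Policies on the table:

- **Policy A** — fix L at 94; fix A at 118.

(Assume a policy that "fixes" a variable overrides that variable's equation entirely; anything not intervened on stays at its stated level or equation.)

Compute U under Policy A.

-816

Policy A (L := 94, A := 118):
  A = 118
  P = 62
  L = 94
  U = 52 − 6·118 + 5·62 − 5·94 = -816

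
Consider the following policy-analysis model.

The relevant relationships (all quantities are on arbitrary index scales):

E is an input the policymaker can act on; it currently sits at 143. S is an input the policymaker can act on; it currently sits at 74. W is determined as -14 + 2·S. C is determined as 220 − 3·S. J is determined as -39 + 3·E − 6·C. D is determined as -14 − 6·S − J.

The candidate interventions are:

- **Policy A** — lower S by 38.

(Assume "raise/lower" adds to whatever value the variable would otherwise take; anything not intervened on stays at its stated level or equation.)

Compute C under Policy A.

Policy A (S − 38):
  S = 74 − 38 = 36
  C = 220 − 3·36 = 112

112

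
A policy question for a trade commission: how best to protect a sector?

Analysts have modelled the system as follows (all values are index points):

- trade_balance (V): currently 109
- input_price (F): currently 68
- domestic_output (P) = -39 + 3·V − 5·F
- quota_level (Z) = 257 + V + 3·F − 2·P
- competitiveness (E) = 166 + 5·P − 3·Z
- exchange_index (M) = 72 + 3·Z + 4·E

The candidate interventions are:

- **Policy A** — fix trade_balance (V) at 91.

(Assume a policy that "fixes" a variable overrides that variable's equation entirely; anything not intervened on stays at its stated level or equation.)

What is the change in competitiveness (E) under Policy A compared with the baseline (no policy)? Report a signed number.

Baseline:
  V = 109
  F = 68
  P = -39 + 3·109 − 5·68 = -52
  Z = 257 + 109 + 3·68 − 2·(-52) = 674
  E = 166 + 5·(-52) − 3·674 = -2116
Policy A (V := 91):
  V = 91
  F = 68
  P = -39 + 3·91 − 5·68 = -106
  Z = 257 + 91 + 3·68 − 2·(-106) = 764
  E = 166 + 5·(-106) − 3·764 = -2656
Change in E: -2656 − (-2116) = -540

-540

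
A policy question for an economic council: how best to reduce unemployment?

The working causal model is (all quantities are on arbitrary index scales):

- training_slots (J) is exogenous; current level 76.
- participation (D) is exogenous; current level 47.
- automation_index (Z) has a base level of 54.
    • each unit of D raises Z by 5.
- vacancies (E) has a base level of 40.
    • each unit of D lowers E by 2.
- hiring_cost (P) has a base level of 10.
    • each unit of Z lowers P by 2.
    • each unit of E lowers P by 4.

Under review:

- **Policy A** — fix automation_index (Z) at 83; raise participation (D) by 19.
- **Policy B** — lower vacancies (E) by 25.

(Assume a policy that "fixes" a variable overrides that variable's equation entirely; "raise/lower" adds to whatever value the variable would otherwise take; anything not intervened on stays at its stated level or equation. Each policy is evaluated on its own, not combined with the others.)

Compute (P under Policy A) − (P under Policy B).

464

Policy A (Z := 83, D + 19):
  D = 47 + 19 = 66
  Z = 83
  E = 40 − 2·66 = -92
  P = 10 − 2·83 − 4·(-92) = 212
Policy B (E − 25):
  D = 47
  Z = 54 + 5·47 = 289
  E = 40 − 2·47 (−25 from intervention) = -79
  P = 10 − 2·289 − 4·(-79) = -252
P: 212 − (-252) = 464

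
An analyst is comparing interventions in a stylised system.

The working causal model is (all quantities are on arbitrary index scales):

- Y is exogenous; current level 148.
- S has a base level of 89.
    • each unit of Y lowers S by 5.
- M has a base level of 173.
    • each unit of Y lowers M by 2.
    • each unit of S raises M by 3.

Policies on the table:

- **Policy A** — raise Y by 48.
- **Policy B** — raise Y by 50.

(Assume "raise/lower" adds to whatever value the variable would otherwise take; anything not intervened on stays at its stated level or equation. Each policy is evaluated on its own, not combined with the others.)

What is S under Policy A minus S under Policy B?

Policy A (Y + 48):
  Y = 148 + 48 = 196
  S = 89 − 5·196 = -891
Policy B (Y + 50):
  Y = 148 + 50 = 198
  S = 89 − 5·198 = -901
S: -891 − (-901) = 10

10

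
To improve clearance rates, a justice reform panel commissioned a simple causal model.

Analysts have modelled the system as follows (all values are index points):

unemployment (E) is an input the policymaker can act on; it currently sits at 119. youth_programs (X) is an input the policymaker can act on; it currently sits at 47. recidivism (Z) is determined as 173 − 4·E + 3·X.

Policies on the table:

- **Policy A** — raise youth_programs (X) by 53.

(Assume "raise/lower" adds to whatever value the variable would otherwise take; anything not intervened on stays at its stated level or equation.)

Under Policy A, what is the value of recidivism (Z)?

-3

Policy A (X + 53):
  E = 119
  X = 47 + 53 = 100
  Z = 173 − 4·119 + 3·100 = -3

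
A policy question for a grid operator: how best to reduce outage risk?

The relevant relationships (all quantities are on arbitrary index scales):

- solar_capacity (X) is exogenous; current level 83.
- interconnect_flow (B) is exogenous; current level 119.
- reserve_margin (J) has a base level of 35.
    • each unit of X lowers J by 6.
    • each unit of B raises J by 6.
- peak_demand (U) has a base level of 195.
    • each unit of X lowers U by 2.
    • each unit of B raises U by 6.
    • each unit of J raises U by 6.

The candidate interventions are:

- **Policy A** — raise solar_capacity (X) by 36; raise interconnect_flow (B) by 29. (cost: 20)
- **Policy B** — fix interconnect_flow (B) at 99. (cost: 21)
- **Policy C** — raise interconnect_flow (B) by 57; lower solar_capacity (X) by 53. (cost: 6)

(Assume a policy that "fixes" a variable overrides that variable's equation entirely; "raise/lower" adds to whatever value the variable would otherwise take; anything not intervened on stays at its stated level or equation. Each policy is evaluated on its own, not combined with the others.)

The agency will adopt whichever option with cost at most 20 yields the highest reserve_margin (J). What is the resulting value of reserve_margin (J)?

911

Policy A (X + 36, B + 29):
  X = 83 + 36 = 119
  B = 119 + 29 = 148
  J = 35 − 6·119 + 6·148 = 209
Policy C (B + 57, X − 53):
  X = 83 − 53 = 30
  B = 119 + 57 = 176
  J = 35 − 6·30 + 6·176 = 911
Comparing — Policy A: J=209, Policy C: J=911. Highest is 911 (Policy C).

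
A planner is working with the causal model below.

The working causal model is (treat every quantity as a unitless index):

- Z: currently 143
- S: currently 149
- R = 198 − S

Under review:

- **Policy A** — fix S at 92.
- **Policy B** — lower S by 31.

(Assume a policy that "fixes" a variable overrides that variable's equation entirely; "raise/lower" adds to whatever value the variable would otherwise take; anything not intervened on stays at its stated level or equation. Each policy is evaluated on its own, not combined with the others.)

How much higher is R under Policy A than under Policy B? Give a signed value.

26

Policy A (S := 92):
  S = 92
  R = 198 − 92 = 106
Policy B (S − 31):
  S = 149 − 31 = 118
  R = 198 − 118 = 80
R: 106 − 80 = 26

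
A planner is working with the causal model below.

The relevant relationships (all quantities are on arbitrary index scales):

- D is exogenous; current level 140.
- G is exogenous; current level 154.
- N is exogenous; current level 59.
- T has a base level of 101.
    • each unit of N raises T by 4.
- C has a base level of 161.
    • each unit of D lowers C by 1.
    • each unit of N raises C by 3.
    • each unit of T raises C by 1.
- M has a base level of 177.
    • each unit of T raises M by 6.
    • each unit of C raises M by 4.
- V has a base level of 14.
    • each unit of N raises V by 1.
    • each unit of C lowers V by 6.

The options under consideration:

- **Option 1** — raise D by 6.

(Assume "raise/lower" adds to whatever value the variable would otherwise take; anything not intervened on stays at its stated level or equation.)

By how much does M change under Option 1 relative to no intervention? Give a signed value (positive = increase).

Baseline:
  D = 140
  N = 59
  T = 101 + 4·59 = 337
  C = 161 − 140 + 3·59 + 337 = 535
  M = 177 + 6·337 + 4·535 = 4339
Option 1 (D + 6):
  D = 140 + 6 = 146
  N = 59
  T = 101 + 4·59 = 337
  C = 161 − 146 + 3·59 + 337 = 529
  M = 177 + 6·337 + 4·529 = 4315
Change in M: 4315 − 4339 = -24

-24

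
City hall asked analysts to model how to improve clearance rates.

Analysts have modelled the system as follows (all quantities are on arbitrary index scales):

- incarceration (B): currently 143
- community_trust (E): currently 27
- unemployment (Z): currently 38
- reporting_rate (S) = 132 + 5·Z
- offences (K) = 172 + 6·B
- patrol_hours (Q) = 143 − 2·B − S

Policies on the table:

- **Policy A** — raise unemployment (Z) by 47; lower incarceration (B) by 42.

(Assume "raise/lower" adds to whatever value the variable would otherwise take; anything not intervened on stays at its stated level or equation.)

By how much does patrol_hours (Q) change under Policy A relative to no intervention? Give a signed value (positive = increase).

-151

Baseline:
  B = 143
  Z = 38
  S = 132 + 5·38 = 322
  Q = 143 − 2·143 − 322 = -465
Policy A (Z + 47, B − 42):
  B = 143 − 42 = 101
  Z = 38 + 47 = 85
  S = 132 + 5·85 = 557
  Q = 143 − 2·101 − 557 = -616
Change in Q: -616 − (-465) = -151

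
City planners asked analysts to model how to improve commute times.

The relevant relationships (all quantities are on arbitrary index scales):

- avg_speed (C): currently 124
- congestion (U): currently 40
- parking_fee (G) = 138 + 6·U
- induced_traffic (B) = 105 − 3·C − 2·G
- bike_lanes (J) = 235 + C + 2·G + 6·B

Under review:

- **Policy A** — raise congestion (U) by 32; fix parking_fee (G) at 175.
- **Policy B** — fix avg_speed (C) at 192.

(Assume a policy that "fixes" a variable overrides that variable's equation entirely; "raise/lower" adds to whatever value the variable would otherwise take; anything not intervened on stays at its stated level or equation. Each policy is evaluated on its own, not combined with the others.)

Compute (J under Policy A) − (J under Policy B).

3186

Policy A (U + 32, G := 175):
  C = 124
  U = 40 + 32 = 72
  G = 175
  B = 105 − 3·124 − 2·175 = -617
  J = 235 + 124 + 2·175 + 6·(-617) = -2993
Policy B (C := 192):
  C = 192
  U = 40
  G = 138 + 6·40 = 378
  B = 105 − 3·192 − 2·378 = -1227
  J = 235 + 192 + 2·378 + 6·(-1227) = -6179
J: -2993 − (-6179) = 3186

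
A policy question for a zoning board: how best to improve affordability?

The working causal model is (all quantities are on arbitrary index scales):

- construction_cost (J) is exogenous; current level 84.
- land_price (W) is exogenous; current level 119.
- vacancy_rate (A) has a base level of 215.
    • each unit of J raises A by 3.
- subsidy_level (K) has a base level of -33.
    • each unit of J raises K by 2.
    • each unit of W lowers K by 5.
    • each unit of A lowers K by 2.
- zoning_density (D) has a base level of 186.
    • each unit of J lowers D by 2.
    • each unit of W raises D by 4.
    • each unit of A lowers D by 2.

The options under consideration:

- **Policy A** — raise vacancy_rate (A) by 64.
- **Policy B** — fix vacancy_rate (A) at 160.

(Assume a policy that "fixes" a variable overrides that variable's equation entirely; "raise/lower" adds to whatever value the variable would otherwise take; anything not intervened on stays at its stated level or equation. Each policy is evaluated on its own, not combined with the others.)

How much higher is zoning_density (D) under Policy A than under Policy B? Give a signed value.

-742

Policy A (A + 64):
  J = 84
  W = 119
  A = 215 + 3·84 (+64 from intervention) = 531
  D = 186 − 2·84 + 4·119 − 2·531 = -568
Policy B (A := 160):
  J = 84
  W = 119
  A = 160
  D = 186 − 2·84 + 4·119 − 2·160 = 174
D: -568 − 174 = -742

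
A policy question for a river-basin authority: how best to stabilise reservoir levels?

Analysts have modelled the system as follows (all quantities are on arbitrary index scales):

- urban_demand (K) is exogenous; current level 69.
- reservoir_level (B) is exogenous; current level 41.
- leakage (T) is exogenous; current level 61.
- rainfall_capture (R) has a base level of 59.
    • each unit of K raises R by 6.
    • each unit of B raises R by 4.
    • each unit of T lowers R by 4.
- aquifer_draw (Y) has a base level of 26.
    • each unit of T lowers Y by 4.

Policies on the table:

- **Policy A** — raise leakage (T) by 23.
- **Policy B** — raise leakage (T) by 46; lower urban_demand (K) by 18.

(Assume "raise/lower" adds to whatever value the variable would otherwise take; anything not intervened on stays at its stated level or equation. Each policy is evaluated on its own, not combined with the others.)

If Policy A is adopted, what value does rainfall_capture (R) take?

301

Policy A (T + 23):
  K = 69
  B = 41
  T = 61 + 23 = 84
  R = 59 + 6·69 + 4·41 − 4·84 = 301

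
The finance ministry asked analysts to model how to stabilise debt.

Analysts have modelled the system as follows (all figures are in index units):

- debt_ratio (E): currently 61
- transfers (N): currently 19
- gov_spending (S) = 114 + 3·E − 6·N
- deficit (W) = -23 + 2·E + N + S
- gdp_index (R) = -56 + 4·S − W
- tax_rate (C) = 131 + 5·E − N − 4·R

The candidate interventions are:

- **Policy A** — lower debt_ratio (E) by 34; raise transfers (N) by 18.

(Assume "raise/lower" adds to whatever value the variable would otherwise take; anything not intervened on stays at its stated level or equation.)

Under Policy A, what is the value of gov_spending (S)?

Policy A (E − 34, N + 18):
  E = 61 − 34 = 27
  N = 19 + 18 = 37
  S = 114 + 3·27 − 6·37 = -27

-27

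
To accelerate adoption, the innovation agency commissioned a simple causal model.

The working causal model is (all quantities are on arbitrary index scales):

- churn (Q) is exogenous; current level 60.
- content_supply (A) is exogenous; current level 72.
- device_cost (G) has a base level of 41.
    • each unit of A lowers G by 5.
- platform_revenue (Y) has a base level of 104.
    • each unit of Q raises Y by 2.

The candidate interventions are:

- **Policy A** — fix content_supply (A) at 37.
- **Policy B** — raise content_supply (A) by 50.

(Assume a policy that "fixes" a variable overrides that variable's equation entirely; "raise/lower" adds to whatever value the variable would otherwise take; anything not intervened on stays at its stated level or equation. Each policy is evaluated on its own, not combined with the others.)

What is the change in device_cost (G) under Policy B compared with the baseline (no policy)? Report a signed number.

Baseline:
  A = 72
  G = 41 − 5·72 = -319
Policy B (A + 50):
  A = 72 + 50 = 122
  G = 41 − 5·122 = -569
Change in G: -569 − (-319) = -250

-250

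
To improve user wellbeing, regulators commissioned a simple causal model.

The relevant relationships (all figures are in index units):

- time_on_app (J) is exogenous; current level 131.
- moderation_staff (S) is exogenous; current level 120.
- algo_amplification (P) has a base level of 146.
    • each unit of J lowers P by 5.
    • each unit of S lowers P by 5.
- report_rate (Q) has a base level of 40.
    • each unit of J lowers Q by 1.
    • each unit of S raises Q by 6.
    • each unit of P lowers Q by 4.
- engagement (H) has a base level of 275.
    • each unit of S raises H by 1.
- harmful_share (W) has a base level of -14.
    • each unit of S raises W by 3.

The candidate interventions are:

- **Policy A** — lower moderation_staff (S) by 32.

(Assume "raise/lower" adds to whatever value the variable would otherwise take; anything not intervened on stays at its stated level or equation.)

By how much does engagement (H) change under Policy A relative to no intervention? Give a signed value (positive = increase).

Baseline:
  S = 120
  H = 275 + 120 = 395
Policy A (S − 32):
  S = 120 − 32 = 88
  H = 275 + 88 = 363
Change in H: 363 − 395 = -32

-32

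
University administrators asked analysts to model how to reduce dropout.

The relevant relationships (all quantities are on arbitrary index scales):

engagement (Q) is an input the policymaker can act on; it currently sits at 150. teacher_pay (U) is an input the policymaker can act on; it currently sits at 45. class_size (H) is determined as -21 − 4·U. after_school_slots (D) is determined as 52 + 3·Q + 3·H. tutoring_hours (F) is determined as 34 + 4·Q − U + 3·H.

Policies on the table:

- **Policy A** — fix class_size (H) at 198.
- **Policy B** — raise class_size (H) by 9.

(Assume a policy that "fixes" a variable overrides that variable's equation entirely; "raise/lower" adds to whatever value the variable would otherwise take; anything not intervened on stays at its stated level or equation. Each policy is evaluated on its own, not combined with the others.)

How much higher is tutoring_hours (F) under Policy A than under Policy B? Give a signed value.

Policy A (H := 198):
  Q = 150
  U = 45
  H = 198
  F = 34 + 4·150 − 45 + 3·198 = 1183
Policy B (H + 9):
  Q = 150
  U = 45
  H = -21 − 4·45 (+9 from intervention) = -192
  F = 34 + 4·150 − 45 + 3·(-192) = 13
F: 1183 − 13 = 1170

1170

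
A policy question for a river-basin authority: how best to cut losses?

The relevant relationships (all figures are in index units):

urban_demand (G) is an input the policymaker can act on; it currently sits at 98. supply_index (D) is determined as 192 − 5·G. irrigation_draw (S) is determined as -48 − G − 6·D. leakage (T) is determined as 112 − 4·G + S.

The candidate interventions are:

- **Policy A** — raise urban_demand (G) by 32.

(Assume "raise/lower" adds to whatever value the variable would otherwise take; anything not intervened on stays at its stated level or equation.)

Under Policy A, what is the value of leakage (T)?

Policy A (G + 32):
  G = 98 + 32 = 130
  D = 192 − 5·130 = -458
  S = -48 − 130 − 6·(-458) = 2570
  T = 112 − 4·130 + 2570 = 2162

2162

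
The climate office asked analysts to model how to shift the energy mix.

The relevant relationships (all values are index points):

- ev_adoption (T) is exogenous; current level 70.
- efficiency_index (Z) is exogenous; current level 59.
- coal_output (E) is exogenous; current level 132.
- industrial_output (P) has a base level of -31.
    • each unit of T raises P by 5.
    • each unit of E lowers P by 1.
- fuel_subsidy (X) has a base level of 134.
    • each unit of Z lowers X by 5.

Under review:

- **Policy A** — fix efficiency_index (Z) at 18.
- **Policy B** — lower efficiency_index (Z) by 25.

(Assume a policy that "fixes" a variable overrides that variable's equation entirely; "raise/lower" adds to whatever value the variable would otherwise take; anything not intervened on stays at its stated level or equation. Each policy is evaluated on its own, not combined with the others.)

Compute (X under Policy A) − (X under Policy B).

80

Policy A (Z := 18):
  Z = 18
  X = 134 − 5·18 = 44
Policy B (Z − 25):
  Z = 59 − 25 = 34
  X = 134 − 5·34 = -36
X: 44 − (-36) = 80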